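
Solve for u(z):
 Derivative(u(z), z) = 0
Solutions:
 u(z) = C1


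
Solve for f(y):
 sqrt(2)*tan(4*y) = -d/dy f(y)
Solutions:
 f(y) = C1 + sqrt(2)*log(cos(4*y))/4


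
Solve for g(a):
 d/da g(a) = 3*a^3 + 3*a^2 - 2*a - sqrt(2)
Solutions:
 g(a) = C1 + 3*a^4/4 + a^3 - a^2 - sqrt(2)*a


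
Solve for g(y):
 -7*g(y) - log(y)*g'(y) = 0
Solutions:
 g(y) = C1*exp(-7*li(y))


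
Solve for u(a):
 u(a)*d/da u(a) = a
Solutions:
 u(a) = -sqrt(C1 + a^2)
 u(a) = sqrt(C1 + a^2)


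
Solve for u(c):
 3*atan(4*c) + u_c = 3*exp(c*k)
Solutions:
 u(c) = C1 - 3*c*atan(4*c) + 3*Piecewise((exp(c*k)/k, Ne(k, 0)), (c, True)) + 3*log(16*c^2 + 1)/8


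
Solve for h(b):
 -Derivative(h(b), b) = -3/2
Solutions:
 h(b) = C1 + 3*b/2


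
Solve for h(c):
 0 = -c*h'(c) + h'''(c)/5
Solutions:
 h(c) = C1 + Integral(C2*airyai(5^(1/3)*c) + C3*airybi(5^(1/3)*c), c)


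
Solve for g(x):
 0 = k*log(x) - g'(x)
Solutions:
 g(x) = C1 + k*x*log(x) - k*x


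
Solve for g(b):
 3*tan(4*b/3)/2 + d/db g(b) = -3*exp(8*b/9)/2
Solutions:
 g(b) = C1 - 27*exp(8*b/9)/16 + 9*log(cos(4*b/3))/8


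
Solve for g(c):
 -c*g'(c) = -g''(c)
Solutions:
 g(c) = C1 + C2*erfi(sqrt(2)*c/2)


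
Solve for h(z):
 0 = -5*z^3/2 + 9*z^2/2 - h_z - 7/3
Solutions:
 h(z) = C1 - 5*z^4/8 + 3*z^3/2 - 7*z/3


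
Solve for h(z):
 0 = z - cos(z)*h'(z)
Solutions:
 h(z) = C1 + Integral(z/cos(z), z)


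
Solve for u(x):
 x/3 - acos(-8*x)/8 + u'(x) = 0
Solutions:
 u(x) = C1 - x^2/6 + x*acos(-8*x)/8 + sqrt(1 - 64*x^2)/64


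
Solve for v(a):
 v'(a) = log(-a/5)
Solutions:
 v(a) = C1 + a*log(-a) + a*(-log(5) - 1)


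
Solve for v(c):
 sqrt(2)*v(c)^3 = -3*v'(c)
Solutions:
 v(c) = -sqrt(6)*sqrt(-1/(C1 - sqrt(2)*c))/2
 v(c) = sqrt(6)*sqrt(-1/(C1 - sqrt(2)*c))/2


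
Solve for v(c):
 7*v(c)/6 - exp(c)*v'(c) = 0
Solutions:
 v(c) = C1*exp(-7*exp(-c)/6)


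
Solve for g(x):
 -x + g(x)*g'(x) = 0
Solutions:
 g(x) = -sqrt(C1 + x^2)
 g(x) = sqrt(C1 + x^2)


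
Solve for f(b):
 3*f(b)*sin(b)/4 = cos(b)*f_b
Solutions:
 f(b) = C1/cos(b)^(3/4)


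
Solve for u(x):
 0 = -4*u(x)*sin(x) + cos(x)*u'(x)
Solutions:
 u(x) = C1/cos(x)^4


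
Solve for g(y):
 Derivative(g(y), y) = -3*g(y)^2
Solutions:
 g(y) = 1/(C1 + 3*y)


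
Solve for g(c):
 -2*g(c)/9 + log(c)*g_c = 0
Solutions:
 g(c) = C1*exp(2*li(c)/9)


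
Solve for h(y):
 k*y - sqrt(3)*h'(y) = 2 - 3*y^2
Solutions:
 h(y) = C1 + sqrt(3)*k*y^2/6 + sqrt(3)*y^3/3 - 2*sqrt(3)*y/3


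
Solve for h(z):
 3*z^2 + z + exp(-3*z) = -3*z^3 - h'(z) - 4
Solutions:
 h(z) = C1 - 3*z^4/4 - z^3 - z^2/2 - 4*z + exp(-3*z)/3


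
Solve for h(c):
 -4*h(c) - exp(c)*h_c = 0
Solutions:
 h(c) = C1*exp(4*exp(-c))


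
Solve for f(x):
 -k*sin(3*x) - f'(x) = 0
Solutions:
 f(x) = C1 + k*cos(3*x)/3


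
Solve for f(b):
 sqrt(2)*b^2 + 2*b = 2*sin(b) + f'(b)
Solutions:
 f(b) = C1 + sqrt(2)*b^3/3 + b^2 + 2*cos(b)


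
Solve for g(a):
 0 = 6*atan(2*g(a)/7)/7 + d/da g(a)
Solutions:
 Integral(1/atan(2*_y/7), (_y, g(a))) = C1 - 6*a/7


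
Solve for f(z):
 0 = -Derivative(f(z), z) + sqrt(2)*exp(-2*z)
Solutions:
 f(z) = C1 - sqrt(2)*exp(-2*z)/2


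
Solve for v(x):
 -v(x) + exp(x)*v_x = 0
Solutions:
 v(x) = C1*exp(-exp(-x))


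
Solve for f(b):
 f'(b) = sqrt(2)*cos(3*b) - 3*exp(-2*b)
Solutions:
 f(b) = C1 + sqrt(2)*sin(3*b)/3 + 3*exp(-2*b)/2


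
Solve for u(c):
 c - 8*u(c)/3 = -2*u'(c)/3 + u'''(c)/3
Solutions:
 u(c) = C1*exp(6^(1/3)*c*(6^(1/3)/(sqrt(318) + 18)^(1/3) + (sqrt(318) + 18)^(1/3))/6)*sin(2^(1/3)*3^(1/6)*c*(-3^(2/3)*(sqrt(318) + 18)^(1/3) + 3*2^(1/3)/(sqrt(318) + 18)^(1/3))/6) + C2*exp(6^(1/3)*c*(6^(1/3)/(sqrt(318) + 18)^(1/3) + (sqrt(318) + 18)^(1/3))/6)*cos(2^(1/3)*3^(1/6)*c*(-3^(2/3)*(sqrt(318) + 18)^(1/3) + 3*2^(1/3)/(sqrt(318) + 18)^(1/3))/6) + C3*exp(-6^(1/3)*c*(6^(1/3)/(sqrt(318) + 18)^(1/3) + (sqrt(318) + 18)^(1/3))/3) + 3*c/8 + 3/32


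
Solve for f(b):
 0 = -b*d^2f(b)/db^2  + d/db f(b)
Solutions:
 f(b) = C1 + C2*b^2


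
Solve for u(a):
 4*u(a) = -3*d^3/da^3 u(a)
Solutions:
 u(a) = C3*exp(-6^(2/3)*a/3) + (C1*sin(2^(2/3)*3^(1/6)*a/2) + C2*cos(2^(2/3)*3^(1/6)*a/2))*exp(6^(2/3)*a/6)


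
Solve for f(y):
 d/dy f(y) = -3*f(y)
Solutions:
 f(y) = C1*exp(-3*y)


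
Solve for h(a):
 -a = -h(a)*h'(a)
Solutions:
 h(a) = -sqrt(C1 + a^2)
 h(a) = sqrt(C1 + a^2)


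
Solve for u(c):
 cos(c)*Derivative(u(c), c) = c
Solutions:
 u(c) = C1 + Integral(c/cos(c), c)


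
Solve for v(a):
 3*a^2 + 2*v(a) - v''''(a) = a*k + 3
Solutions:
 v(a) = C1*exp(-2^(1/4)*a) + C2*exp(2^(1/4)*a) + C3*sin(2^(1/4)*a) + C4*cos(2^(1/4)*a) - 3*a^2/2 + a*k/2 + 3/2


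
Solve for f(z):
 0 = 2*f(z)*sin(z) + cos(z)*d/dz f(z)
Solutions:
 f(z) = C1*cos(z)^2


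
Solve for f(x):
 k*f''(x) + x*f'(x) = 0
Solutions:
 f(x) = C1 + C2*sqrt(k)*erf(sqrt(2)*x*sqrt(1/k)/2)


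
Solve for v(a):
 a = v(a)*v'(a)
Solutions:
 v(a) = -sqrt(C1 + a^2)
 v(a) = sqrt(C1 + a^2)


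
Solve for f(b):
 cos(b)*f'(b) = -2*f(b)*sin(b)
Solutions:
 f(b) = C1*cos(b)^2


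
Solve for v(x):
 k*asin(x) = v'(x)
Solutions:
 v(x) = C1 + k*(x*asin(x) + sqrt(1 - x^2))


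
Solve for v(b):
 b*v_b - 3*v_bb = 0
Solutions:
 v(b) = C1 + C2*erfi(sqrt(6)*b/6)


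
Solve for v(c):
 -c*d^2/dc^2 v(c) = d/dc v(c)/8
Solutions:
 v(c) = C1 + C2*c^(7/8)


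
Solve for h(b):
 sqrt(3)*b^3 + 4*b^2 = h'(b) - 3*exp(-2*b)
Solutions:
 h(b) = C1 + sqrt(3)*b^4/4 + 4*b^3/3 - 3*exp(-2*b)/2


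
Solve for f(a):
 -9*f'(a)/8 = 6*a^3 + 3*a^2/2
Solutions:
 f(a) = C1 - 4*a^4/3 - 4*a^3/9


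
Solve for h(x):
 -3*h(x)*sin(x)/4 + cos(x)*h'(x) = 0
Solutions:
 h(x) = C1/cos(x)^(3/4)


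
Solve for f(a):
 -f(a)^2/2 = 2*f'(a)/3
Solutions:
 f(a) = 4/(C1 + 3*a)


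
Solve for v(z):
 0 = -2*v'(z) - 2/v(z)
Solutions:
 v(z) = -sqrt(C1 - 2*z)
 v(z) = sqrt(C1 - 2*z)


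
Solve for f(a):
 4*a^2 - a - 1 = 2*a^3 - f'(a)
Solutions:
 f(a) = C1 + a^4/2 - 4*a^3/3 + a^2/2 + a


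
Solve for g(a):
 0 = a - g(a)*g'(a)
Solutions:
 g(a) = -sqrt(C1 + a^2)
 g(a) = sqrt(C1 + a^2)


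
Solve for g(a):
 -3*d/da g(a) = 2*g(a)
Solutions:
 g(a) = C1*exp(-2*a/3)


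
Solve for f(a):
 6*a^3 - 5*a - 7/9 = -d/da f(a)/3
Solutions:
 f(a) = C1 - 9*a^4/2 + 15*a^2/2 + 7*a/3


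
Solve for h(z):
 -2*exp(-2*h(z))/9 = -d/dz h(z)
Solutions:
 h(z) = log(-sqrt(C1 + 4*z)) - log(3)
 h(z) = log(C1 + 4*z)/2 - log(3)


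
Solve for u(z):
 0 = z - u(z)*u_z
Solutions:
 u(z) = -sqrt(C1 + z^2)
 u(z) = sqrt(C1 + z^2)


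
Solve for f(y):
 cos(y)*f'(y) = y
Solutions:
 f(y) = C1 + Integral(y/cos(y), y)


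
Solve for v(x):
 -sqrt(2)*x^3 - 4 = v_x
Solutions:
 v(x) = C1 - sqrt(2)*x^4/4 - 4*x


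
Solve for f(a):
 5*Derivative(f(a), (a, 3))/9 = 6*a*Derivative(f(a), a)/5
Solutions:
 f(a) = C1 + Integral(C2*airyai(3*10^(1/3)*a/5) + C3*airybi(3*10^(1/3)*a/5), a)


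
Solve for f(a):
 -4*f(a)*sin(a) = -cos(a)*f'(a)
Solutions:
 f(a) = C1/cos(a)^4


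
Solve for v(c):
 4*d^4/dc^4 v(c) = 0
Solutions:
 v(c) = C1 + C2*c + C3*c^2 + C4*c^3


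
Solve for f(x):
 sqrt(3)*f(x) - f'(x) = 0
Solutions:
 f(x) = C1*exp(sqrt(3)*x)


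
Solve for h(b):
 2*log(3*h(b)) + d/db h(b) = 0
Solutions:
 Integral(1/(log(_y) + log(3)), (_y, h(b)))/2 = C1 - b


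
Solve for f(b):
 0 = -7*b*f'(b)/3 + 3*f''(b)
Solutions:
 f(b) = C1 + C2*erfi(sqrt(14)*b/6)


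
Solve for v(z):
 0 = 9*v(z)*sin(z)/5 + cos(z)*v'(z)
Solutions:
 v(z) = C1*cos(z)^(9/5)


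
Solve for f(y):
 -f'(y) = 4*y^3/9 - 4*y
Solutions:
 f(y) = C1 - y^4/9 + 2*y^2


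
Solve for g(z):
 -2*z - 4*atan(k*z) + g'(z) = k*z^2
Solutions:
 g(z) = C1 + k*z^3/3 + z^2 + 4*Piecewise((z*atan(k*z) - log(k^2*z^2 + 1)/(2*k), Ne(k, 0)), (0, True))


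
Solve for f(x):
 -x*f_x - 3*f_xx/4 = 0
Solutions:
 f(x) = C1 + C2*erf(sqrt(6)*x/3)


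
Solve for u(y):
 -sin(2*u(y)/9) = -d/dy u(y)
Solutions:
 -y + 9*log(cos(2*u(y)/9) - 1)/4 - 9*log(cos(2*u(y)/9) + 1)/4 = C1


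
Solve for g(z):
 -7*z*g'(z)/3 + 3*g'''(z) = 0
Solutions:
 g(z) = C1 + Integral(C2*airyai(21^(1/3)*z/3) + C3*airybi(21^(1/3)*z/3), z)


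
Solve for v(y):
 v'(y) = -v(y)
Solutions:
 v(y) = C1*exp(-y)


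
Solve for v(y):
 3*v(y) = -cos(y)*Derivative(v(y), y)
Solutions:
 v(y) = C1*(sin(y) - 1)^(3/2)/(sin(y) + 1)^(3/2)


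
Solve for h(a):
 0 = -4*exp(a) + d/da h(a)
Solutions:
 h(a) = C1 + 4*exp(a)


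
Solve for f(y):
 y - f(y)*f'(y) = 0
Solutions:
 f(y) = -sqrt(C1 + y^2)
 f(y) = sqrt(C1 + y^2)


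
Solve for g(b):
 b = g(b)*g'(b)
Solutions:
 g(b) = -sqrt(C1 + b^2)
 g(b) = sqrt(C1 + b^2)


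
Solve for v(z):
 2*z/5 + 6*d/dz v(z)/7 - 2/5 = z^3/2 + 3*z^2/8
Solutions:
 v(z) = C1 + 7*z^4/48 + 7*z^3/48 - 7*z^2/30 + 7*z/15


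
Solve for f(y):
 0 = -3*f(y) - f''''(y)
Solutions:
 f(y) = (C1*sin(sqrt(2)*3^(1/4)*y/2) + C2*cos(sqrt(2)*3^(1/4)*y/2))*exp(-sqrt(2)*3^(1/4)*y/2) + (C3*sin(sqrt(2)*3^(1/4)*y/2) + C4*cos(sqrt(2)*3^(1/4)*y/2))*exp(sqrt(2)*3^(1/4)*y/2)


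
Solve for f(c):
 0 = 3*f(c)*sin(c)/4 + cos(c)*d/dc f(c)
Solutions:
 f(c) = C1*cos(c)^(3/4)


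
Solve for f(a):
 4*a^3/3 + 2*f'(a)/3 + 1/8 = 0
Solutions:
 f(a) = C1 - a^4/2 - 3*a/16


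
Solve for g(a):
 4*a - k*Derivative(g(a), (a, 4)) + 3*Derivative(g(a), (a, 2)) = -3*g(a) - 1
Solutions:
 g(a) = C1*exp(-sqrt(2)*a*sqrt((-sqrt(3)*sqrt(4*k + 3) + 3)/k)/2) + C2*exp(sqrt(2)*a*sqrt((-sqrt(3)*sqrt(4*k + 3) + 3)/k)/2) + C3*exp(-sqrt(2)*a*sqrt((sqrt(3)*sqrt(4*k + 3) + 3)/k)/2) + C4*exp(sqrt(2)*a*sqrt((sqrt(3)*sqrt(4*k + 3) + 3)/k)/2) - 4*a/3 - 1/3


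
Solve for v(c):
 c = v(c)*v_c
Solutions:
 v(c) = -sqrt(C1 + c^2)
 v(c) = sqrt(C1 + c^2)


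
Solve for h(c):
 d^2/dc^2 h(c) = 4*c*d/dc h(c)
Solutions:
 h(c) = C1 + C2*erfi(sqrt(2)*c)


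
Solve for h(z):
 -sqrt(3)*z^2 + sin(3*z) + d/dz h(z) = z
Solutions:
 h(z) = C1 + sqrt(3)*z^3/3 + z^2/2 + cos(3*z)/3


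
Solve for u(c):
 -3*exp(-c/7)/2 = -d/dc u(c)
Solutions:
 u(c) = C1 - 21*exp(-c/7)/2


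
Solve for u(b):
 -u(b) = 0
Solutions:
 u(b) = 0


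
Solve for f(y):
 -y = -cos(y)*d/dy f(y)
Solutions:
 f(y) = C1 + Integral(y/cos(y), y)


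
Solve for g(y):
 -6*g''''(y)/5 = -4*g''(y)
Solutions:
 g(y) = C1 + C2*y + C3*exp(-sqrt(30)*y/3) + C4*exp(sqrt(30)*y/3)


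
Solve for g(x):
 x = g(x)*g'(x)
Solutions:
 g(x) = -sqrt(C1 + x^2)
 g(x) = sqrt(C1 + x^2)


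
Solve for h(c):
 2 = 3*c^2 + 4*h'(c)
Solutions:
 h(c) = C1 - c^3/4 + c/2


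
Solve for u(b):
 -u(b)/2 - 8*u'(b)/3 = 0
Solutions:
 u(b) = C1*exp(-3*b/16)


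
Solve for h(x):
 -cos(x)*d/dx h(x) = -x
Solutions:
 h(x) = C1 + Integral(x/cos(x), x)


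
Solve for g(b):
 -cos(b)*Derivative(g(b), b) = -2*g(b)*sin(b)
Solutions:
 g(b) = C1/cos(b)^2


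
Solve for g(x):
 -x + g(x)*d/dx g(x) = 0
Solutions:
 g(x) = -sqrt(C1 + x^2)
 g(x) = sqrt(C1 + x^2)


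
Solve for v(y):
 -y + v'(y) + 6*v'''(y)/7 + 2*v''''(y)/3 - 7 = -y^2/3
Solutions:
 v(y) = C1 + C2*exp(y*(-12 + 6*6^(2/3)/(7*sqrt(2905) + 379)^(1/3) + 6^(1/3)*(7*sqrt(2905) + 379)^(1/3))/28)*sin(2^(1/3)*3^(1/6)*y*(-3^(2/3)*(7*sqrt(2905) + 379)^(1/3) + 18*2^(1/3)/(7*sqrt(2905) + 379)^(1/3))/28) + C3*exp(y*(-12 + 6*6^(2/3)/(7*sqrt(2905) + 379)^(1/3) + 6^(1/3)*(7*sqrt(2905) + 379)^(1/3))/28)*cos(2^(1/3)*3^(1/6)*y*(-3^(2/3)*(7*sqrt(2905) + 379)^(1/3) + 18*2^(1/3)/(7*sqrt(2905) + 379)^(1/3))/28) + C4*exp(-y*(6*6^(2/3)/(7*sqrt(2905) + 379)^(1/3) + 6 + 6^(1/3)*(7*sqrt(2905) + 379)^(1/3))/14) - y^3/9 + y^2/2 + 53*y/7


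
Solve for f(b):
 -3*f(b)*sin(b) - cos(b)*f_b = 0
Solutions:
 f(b) = C1*cos(b)^3


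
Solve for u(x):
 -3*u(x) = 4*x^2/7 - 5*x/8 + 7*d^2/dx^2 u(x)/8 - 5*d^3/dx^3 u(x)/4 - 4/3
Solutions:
 u(x) = C1*exp(x*(-(180*sqrt(33086) + 32743)^(1/3) - 49/(180*sqrt(33086) + 32743)^(1/3) + 14)/60)*sin(sqrt(3)*x*(-(180*sqrt(33086) + 32743)^(1/3) + 49/(180*sqrt(33086) + 32743)^(1/3))/60) + C2*exp(x*(-(180*sqrt(33086) + 32743)^(1/3) - 49/(180*sqrt(33086) + 32743)^(1/3) + 14)/60)*cos(sqrt(3)*x*(-(180*sqrt(33086) + 32743)^(1/3) + 49/(180*sqrt(33086) + 32743)^(1/3))/60) + C3*exp(x*(49/(180*sqrt(33086) + 32743)^(1/3) + 7 + (180*sqrt(33086) + 32743)^(1/3))/30) - 4*x^2/21 + 5*x/24 + 5/9


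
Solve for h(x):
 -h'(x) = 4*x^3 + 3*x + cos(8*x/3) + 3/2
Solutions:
 h(x) = C1 - x^4 - 3*x^2/2 - 3*x/2 - 3*sin(8*x/3)/8


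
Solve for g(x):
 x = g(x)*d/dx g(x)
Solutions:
 g(x) = -sqrt(C1 + x^2)
 g(x) = sqrt(C1 + x^2)


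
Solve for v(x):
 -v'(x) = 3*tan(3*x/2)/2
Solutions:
 v(x) = C1 + log(cos(3*x/2))


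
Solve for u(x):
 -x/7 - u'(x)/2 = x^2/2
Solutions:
 u(x) = C1 - x^3/3 - x^2/7


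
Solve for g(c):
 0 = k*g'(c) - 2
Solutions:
 g(c) = C1 + 2*c/k


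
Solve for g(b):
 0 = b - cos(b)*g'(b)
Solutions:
 g(b) = C1 + Integral(b/cos(b), b)


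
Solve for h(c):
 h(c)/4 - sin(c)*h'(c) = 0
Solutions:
 h(c) = C1*(cos(c) - 1)^(1/8)/(cos(c) + 1)^(1/8)


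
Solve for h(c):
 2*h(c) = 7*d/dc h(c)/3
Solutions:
 h(c) = C1*exp(6*c/7)


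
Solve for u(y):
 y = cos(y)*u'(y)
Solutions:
 u(y) = C1 + Integral(y/cos(y), y)


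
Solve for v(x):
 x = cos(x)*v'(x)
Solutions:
 v(x) = C1 + Integral(x/cos(x), x)


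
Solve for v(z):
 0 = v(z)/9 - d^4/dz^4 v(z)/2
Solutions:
 v(z) = C1*exp(-2^(1/4)*sqrt(3)*z/3) + C2*exp(2^(1/4)*sqrt(3)*z/3) + C3*sin(2^(1/4)*sqrt(3)*z/3) + C4*cos(2^(1/4)*sqrt(3)*z/3)


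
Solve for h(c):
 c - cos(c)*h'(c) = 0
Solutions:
 h(c) = C1 + Integral(c/cos(c), c)


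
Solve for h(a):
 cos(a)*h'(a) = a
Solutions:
 h(a) = C1 + Integral(a/cos(a), a)


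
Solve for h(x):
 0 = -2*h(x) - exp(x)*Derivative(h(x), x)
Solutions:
 h(x) = C1*exp(2*exp(-x))


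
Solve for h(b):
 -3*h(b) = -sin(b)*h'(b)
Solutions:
 h(b) = C1*(cos(b) - 1)^(3/2)/(cos(b) + 1)^(3/2)


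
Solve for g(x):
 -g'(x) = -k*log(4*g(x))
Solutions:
 Integral(1/(log(_y) + 2*log(2)), (_y, g(x))) = C1 + k*x


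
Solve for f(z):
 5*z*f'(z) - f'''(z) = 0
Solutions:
 f(z) = C1 + Integral(C2*airyai(5^(1/3)*z) + C3*airybi(5^(1/3)*z), z)


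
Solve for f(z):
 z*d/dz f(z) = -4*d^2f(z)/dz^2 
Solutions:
 f(z) = C1 + C2*erf(sqrt(2)*z/4)


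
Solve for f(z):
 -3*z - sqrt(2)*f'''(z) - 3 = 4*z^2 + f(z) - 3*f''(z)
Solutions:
 f(z) = -4*z^2 - 3*z + (C1 + C2/sqrt(exp(sqrt(6)*z)) + C3*sqrt(exp(sqrt(6)*z)))*exp(sqrt(2)*z/2) - 27


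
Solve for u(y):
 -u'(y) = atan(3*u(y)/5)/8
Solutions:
 Integral(1/atan(3*_y/5), (_y, u(y))) = C1 - y/8


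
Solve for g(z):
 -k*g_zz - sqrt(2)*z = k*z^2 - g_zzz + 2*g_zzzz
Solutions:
 g(z) = C1 + C2*z + C3*exp(z*(1 - sqrt(1 - 8*k))/4) + C4*exp(z*(sqrt(1 - 8*k) + 1)/4) - z^4/12 + z^3*(-2 - sqrt(2))/(6*k) + z^2*(2 - 1/k - sqrt(2)/(2*k))/k


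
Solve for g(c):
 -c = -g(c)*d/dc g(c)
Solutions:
 g(c) = -sqrt(C1 + c^2)
 g(c) = sqrt(C1 + c^2)


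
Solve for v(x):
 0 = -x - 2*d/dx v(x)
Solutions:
 v(x) = C1 - x^2/4


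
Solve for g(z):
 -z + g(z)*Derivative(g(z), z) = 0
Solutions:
 g(z) = -sqrt(C1 + z^2)
 g(z) = sqrt(C1 + z^2)


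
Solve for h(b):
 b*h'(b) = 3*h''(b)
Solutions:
 h(b) = C1 + C2*erfi(sqrt(6)*b/6)


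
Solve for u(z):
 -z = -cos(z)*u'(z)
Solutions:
 u(z) = C1 + Integral(z/cos(z), z)


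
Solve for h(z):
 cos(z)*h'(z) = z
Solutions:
 h(z) = C1 + Integral(z/cos(z), z)


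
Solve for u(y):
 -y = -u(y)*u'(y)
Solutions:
 u(y) = -sqrt(C1 + y^2)
 u(y) = sqrt(C1 + y^2)


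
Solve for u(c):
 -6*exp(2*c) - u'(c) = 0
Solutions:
 u(c) = C1 - 3*exp(2*c)


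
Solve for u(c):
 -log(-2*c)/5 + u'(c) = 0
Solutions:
 u(c) = C1 + c*log(-c)/5 + c*(-1 + log(2))/5


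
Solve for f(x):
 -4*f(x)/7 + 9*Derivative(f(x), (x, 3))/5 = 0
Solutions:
 f(x) = C3*exp(2940^(1/3)*x/21) + (C1*sin(3^(5/6)*980^(1/3)*x/42) + C2*cos(3^(5/6)*980^(1/3)*x/42))*exp(-2940^(1/3)*x/42)


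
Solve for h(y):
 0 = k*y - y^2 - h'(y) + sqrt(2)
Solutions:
 h(y) = C1 + k*y^2/2 - y^3/3 + sqrt(2)*y


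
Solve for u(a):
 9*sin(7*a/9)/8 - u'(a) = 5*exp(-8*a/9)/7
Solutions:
 u(a) = C1 - 81*cos(7*a/9)/56 + 45*exp(-8*a/9)/56


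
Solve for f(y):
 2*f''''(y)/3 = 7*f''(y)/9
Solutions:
 f(y) = C1 + C2*y + C3*exp(-sqrt(42)*y/6) + C4*exp(sqrt(42)*y/6)


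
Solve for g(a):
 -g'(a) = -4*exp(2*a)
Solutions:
 g(a) = C1 + 2*exp(2*a)


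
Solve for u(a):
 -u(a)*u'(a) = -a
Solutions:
 u(a) = -sqrt(C1 + a^2)
 u(a) = sqrt(C1 + a^2)


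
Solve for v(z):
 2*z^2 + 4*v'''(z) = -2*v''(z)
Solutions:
 v(z) = C1 + C2*z + C3*exp(-z/2) - z^4/12 + 2*z^3/3 - 4*z^2


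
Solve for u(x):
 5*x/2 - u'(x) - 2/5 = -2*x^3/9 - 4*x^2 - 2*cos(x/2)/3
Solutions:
 u(x) = C1 + x^4/18 + 4*x^3/3 + 5*x^2/4 - 2*x/5 + 4*sin(x/2)/3


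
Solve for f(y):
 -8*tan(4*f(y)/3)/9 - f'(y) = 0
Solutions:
 f(y) = -3*asin(C1*exp(-32*y/27))/4 + 3*pi/4
 f(y) = 3*asin(C1*exp(-32*y/27))/4


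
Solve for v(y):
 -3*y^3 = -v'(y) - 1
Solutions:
 v(y) = C1 + 3*y^4/4 - y


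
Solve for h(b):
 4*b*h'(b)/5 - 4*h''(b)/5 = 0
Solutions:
 h(b) = C1 + C2*erfi(sqrt(2)*b/2)


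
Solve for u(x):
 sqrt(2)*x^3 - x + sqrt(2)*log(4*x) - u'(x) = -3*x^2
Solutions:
 u(x) = C1 + sqrt(2)*x^4/4 + x^3 - x^2/2 + sqrt(2)*x*log(x) - sqrt(2)*x + 2*sqrt(2)*x*log(2)


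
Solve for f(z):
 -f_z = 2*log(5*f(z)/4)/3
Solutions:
 -3*Integral(1/(-log(_y) - log(5) + 2*log(2)), (_y, f(z)))/2 = C1 - z


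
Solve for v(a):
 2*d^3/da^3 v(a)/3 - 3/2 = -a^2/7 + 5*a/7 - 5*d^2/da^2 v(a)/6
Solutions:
 v(a) = C1 + C2*a + C3*exp(-5*a/4) - a^4/70 + 33*a^3/175 + 783*a^2/1750


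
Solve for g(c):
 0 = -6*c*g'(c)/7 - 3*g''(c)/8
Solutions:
 g(c) = C1 + C2*erf(2*sqrt(14)*c/7)


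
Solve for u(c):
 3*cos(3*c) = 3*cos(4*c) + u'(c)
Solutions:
 u(c) = C1 + sin(3*c) - 3*sin(4*c)/4


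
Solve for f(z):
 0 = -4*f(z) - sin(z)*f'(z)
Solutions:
 f(z) = C1*(cos(z)^2 + 2*cos(z) + 1)/(cos(z)^2 - 2*cos(z) + 1)


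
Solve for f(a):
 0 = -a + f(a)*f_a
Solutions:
 f(a) = -sqrt(C1 + a^2)
 f(a) = sqrt(C1 + a^2)


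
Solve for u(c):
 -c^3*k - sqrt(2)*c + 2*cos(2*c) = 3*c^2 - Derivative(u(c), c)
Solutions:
 u(c) = C1 + c^4*k/4 + c^3 + sqrt(2)*c^2/2 - sin(2*c)


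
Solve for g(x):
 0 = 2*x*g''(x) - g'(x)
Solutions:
 g(x) = C1 + C2*x^(3/2)


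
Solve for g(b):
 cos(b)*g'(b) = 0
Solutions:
 g(b) = C1


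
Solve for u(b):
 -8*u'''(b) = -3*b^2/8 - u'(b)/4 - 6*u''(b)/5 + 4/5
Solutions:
 u(b) = C1 + C2*exp(b*(3 - sqrt(59))/40) + C3*exp(b*(3 + sqrt(59))/40) - b^3/2 + 36*b^2/5 - 4048*b/25


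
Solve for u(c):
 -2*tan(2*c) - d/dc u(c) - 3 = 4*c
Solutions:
 u(c) = C1 - 2*c^2 - 3*c + log(cos(2*c))


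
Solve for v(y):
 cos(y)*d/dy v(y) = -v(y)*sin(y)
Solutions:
 v(y) = C1*cos(y)


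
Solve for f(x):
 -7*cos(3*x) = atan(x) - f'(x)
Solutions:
 f(x) = C1 + x*atan(x) - log(x^2 + 1)/2 + 7*sin(3*x)/3


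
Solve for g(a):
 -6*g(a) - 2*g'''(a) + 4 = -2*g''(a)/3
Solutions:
 g(a) = C1*exp(a*(2*2^(1/3)/(27*sqrt(6549) + 2185)^(1/3) + 4 + 2^(2/3)*(27*sqrt(6549) + 2185)^(1/3))/36)*sin(2^(1/3)*sqrt(3)*a*(-2^(1/3)*(27*sqrt(6549) + 2185)^(1/3) + 2/(27*sqrt(6549) + 2185)^(1/3))/36) + C2*exp(a*(2*2^(1/3)/(27*sqrt(6549) + 2185)^(1/3) + 4 + 2^(2/3)*(27*sqrt(6549) + 2185)^(1/3))/36)*cos(2^(1/3)*sqrt(3)*a*(-2^(1/3)*(27*sqrt(6549) + 2185)^(1/3) + 2/(27*sqrt(6549) + 2185)^(1/3))/36) + C3*exp(a*(-2^(2/3)*(27*sqrt(6549) + 2185)^(1/3) - 2*2^(1/3)/(27*sqrt(6549) + 2185)^(1/3) + 2)/18) + 2/3


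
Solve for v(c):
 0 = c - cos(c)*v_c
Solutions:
 v(c) = C1 + Integral(c/cos(c), c)


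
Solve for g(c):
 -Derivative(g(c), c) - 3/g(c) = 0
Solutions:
 g(c) = -sqrt(C1 - 6*c)
 g(c) = sqrt(C1 - 6*c)


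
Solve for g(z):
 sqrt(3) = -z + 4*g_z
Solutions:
 g(z) = C1 + z^2/8 + sqrt(3)*z/4


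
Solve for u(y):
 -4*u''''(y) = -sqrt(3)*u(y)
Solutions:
 u(y) = C1*exp(-sqrt(2)*3^(1/8)*y/2) + C2*exp(sqrt(2)*3^(1/8)*y/2) + C3*sin(sqrt(2)*3^(1/8)*y/2) + C4*cos(sqrt(2)*3^(1/8)*y/2)


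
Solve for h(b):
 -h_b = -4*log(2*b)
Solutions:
 h(b) = C1 + 4*b*log(b) - 4*b + b*log(16)


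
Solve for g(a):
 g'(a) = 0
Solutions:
 g(a) = C1


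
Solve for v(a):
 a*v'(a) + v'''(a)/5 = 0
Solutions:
 v(a) = C1 + Integral(C2*airyai(-5^(1/3)*a) + C3*airybi(-5^(1/3)*a), a)


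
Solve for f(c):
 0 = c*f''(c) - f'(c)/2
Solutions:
 f(c) = C1 + C2*c^(3/2)


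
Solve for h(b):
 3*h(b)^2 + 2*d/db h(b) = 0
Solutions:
 h(b) = 2/(C1 + 3*b)


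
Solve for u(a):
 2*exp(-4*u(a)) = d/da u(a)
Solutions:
 u(a) = log(-I*(C1 + 8*a)^(1/4))
 u(a) = log(I*(C1 + 8*a)^(1/4))
 u(a) = log(-(C1 + 8*a)^(1/4))
 u(a) = log(C1 + 8*a)/4


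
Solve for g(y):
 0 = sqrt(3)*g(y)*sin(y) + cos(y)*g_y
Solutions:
 g(y) = C1*cos(y)^(sqrt(3))


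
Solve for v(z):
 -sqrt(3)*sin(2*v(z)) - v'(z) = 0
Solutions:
 v(z) = pi - acos((-C1 - exp(4*sqrt(3)*z))/(C1 - exp(4*sqrt(3)*z)))/2
 v(z) = acos((-C1 - exp(4*sqrt(3)*z))/(C1 - exp(4*sqrt(3)*z)))/2


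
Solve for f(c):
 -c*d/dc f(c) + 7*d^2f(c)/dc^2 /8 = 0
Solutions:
 f(c) = C1 + C2*erfi(2*sqrt(7)*c/7)


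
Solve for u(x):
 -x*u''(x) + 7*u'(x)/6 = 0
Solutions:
 u(x) = C1 + C2*x^(13/6)


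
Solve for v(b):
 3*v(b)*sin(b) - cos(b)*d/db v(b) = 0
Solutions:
 v(b) = C1/cos(b)^3


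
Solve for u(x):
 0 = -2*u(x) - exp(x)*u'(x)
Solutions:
 u(x) = C1*exp(2*exp(-x))


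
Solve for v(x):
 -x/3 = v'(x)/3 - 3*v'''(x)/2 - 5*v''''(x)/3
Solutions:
 v(x) = C1 + C2*exp(-x*(9/(10*sqrt(46) + 73)^(1/3) + (10*sqrt(46) + 73)^(1/3) + 6)/20)*sin(sqrt(3)*x*(-(10*sqrt(46) + 73)^(1/3) + 9/(10*sqrt(46) + 73)^(1/3))/20) + C3*exp(-x*(9/(10*sqrt(46) + 73)^(1/3) + (10*sqrt(46) + 73)^(1/3) + 6)/20)*cos(sqrt(3)*x*(-(10*sqrt(46) + 73)^(1/3) + 9/(10*sqrt(46) + 73)^(1/3))/20) + C4*exp(x*(-3 + 9/(10*sqrt(46) + 73)^(1/3) + (10*sqrt(46) + 73)^(1/3))/10) - x^2/2


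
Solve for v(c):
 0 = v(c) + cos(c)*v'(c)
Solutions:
 v(c) = C1*sqrt(sin(c) - 1)/sqrt(sin(c) + 1)


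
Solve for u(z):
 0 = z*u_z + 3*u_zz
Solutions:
 u(z) = C1 + C2*erf(sqrt(6)*z/6)


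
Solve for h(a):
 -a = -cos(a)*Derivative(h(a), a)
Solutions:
 h(a) = C1 + Integral(a/cos(a), a)


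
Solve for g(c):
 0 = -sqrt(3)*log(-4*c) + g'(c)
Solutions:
 g(c) = C1 + sqrt(3)*c*log(-c) + sqrt(3)*c*(-1 + 2*log(2))


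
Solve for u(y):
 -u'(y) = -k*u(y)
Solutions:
 u(y) = C1*exp(k*y)


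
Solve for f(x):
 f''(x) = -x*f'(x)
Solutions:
 f(x) = C1 + C2*erf(sqrt(2)*x/2)


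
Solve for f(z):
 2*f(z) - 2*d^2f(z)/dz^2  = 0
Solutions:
 f(z) = C1*exp(-z) + C2*exp(z)


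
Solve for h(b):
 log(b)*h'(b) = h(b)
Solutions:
 h(b) = C1*exp(li(b))


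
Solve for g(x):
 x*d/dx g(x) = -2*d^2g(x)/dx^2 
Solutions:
 g(x) = C1 + C2*erf(x/2)


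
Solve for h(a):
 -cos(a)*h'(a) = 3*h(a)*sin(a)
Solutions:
 h(a) = C1*cos(a)^3


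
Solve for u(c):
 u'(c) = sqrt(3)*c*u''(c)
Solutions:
 u(c) = C1 + C2*c^(sqrt(3)/3 + 1)


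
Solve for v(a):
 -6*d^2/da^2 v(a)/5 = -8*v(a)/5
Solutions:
 v(a) = C1*exp(-2*sqrt(3)*a/3) + C2*exp(2*sqrt(3)*a/3)


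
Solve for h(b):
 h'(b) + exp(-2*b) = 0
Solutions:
 h(b) = C1 + exp(-2*b)/2


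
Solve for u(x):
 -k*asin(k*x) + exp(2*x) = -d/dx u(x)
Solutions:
 u(x) = C1 + k*Piecewise((x*asin(k*x) + sqrt(-k^2*x^2 + 1)/k, Ne(k, 0)), (0, True)) - exp(2*x)/2


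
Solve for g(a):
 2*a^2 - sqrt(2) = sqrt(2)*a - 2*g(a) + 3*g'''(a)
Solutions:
 g(a) = C3*exp(2^(1/3)*3^(2/3)*a/3) - a^2 + sqrt(2)*a/2 + (C1*sin(2^(1/3)*3^(1/6)*a/2) + C2*cos(2^(1/3)*3^(1/6)*a/2))*exp(-2^(1/3)*3^(2/3)*a/6) + sqrt(2)/2


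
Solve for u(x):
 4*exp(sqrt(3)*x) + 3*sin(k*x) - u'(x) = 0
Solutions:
 u(x) = C1 + 4*sqrt(3)*exp(sqrt(3)*x)/3 - 3*cos(k*x)/k


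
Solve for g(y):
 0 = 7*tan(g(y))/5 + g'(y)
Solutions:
 g(y) = pi - asin(C1*exp(-7*y/5))
 g(y) = asin(C1*exp(-7*y/5))


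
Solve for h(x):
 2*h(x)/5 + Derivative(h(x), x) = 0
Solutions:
 h(x) = C1*exp(-2*x/5)


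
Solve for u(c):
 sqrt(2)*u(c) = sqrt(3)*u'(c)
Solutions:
 u(c) = C1*exp(sqrt(6)*c/3)


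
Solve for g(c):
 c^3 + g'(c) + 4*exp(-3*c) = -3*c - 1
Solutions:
 g(c) = C1 - c^4/4 - 3*c^2/2 - c + 4*exp(-3*c)/3


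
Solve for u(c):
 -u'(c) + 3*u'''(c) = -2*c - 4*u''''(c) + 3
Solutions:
 u(c) = C1 + C2*exp(-c*((4*sqrt(3) + 7)^(-1/3) + 2 + (4*sqrt(3) + 7)^(1/3))/8)*sin(sqrt(3)*c*(-(4*sqrt(3) + 7)^(1/3) + (4*sqrt(3) + 7)^(-1/3))/8) + C3*exp(-c*((4*sqrt(3) + 7)^(-1/3) + 2 + (4*sqrt(3) + 7)^(1/3))/8)*cos(sqrt(3)*c*(-(4*sqrt(3) + 7)^(1/3) + (4*sqrt(3) + 7)^(-1/3))/8) + C4*exp(c*(-1 + (4*sqrt(3) + 7)^(-1/3) + (4*sqrt(3) + 7)^(1/3))/4) + c^2 - 3*c


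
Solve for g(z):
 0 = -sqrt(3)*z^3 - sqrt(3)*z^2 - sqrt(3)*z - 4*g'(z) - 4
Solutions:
 g(z) = C1 - sqrt(3)*z^4/16 - sqrt(3)*z^3/12 - sqrt(3)*z^2/8 - z


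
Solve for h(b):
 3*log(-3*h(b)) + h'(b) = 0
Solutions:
 Integral(1/(log(-_y) + log(3)), (_y, h(b)))/3 = C1 - b


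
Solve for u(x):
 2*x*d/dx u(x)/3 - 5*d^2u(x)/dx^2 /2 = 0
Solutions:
 u(x) = C1 + C2*erfi(sqrt(30)*x/15)


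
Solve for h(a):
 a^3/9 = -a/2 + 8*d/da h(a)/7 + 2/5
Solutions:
 h(a) = C1 + 7*a^4/288 + 7*a^2/32 - 7*a/20


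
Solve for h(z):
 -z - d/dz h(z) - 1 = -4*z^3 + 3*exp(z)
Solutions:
 h(z) = C1 + z^4 - z^2/2 - z - 3*exp(z)


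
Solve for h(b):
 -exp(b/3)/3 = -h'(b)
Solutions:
 h(b) = C1 + exp(b/3)


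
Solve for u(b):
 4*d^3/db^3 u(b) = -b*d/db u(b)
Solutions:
 u(b) = C1 + Integral(C2*airyai(-2^(1/3)*b/2) + C3*airybi(-2^(1/3)*b/2), b)


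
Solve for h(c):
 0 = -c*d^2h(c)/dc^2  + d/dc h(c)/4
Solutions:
 h(c) = C1 + C2*c^(5/4)


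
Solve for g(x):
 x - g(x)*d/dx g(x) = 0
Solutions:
 g(x) = -sqrt(C1 + x^2)
 g(x) = sqrt(C1 + x^2)


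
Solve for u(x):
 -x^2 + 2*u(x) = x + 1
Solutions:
 u(x) = x^2/2 + x/2 + 1/2


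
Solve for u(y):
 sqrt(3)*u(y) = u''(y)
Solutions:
 u(y) = C1*exp(-3^(1/4)*y) + C2*exp(3^(1/4)*y)


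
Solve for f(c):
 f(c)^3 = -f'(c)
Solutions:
 f(c) = -sqrt(2)*sqrt(-1/(C1 - c))/2
 f(c) = sqrt(2)*sqrt(-1/(C1 - c))/2


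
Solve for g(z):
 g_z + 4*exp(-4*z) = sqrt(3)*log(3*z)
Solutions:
 g(z) = C1 + sqrt(3)*z*log(z) + sqrt(3)*z*(-1 + log(3)) + exp(-4*z)


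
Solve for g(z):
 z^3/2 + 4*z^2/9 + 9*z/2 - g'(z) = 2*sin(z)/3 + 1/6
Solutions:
 g(z) = C1 + z^4/8 + 4*z^3/27 + 9*z^2/4 - z/6 + 2*cos(z)/3


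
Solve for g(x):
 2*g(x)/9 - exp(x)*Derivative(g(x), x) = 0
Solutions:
 g(x) = C1*exp(-2*exp(-x)/9)


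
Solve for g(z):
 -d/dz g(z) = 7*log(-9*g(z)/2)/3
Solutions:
 3*Integral(1/(log(-_y) - log(2) + 2*log(3)), (_y, g(z)))/7 = C1 - z


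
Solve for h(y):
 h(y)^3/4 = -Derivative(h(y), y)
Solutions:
 h(y) = -sqrt(2)*sqrt(-1/(C1 - y))
 h(y) = sqrt(2)*sqrt(-1/(C1 - y))


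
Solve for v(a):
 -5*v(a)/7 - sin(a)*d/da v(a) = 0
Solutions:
 v(a) = C1*(cos(a) + 1)^(5/14)/(cos(a) - 1)^(5/14)


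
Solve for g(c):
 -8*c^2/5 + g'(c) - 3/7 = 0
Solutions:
 g(c) = C1 + 8*c^3/15 + 3*c/7


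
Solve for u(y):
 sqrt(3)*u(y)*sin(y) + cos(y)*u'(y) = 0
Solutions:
 u(y) = C1*cos(y)^(sqrt(3))


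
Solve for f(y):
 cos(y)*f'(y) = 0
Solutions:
 f(y) = C1


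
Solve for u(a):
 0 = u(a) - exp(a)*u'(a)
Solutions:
 u(a) = C1*exp(-exp(-a))


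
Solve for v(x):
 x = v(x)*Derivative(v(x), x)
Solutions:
 v(x) = -sqrt(C1 + x^2)
 v(x) = sqrt(C1 + x^2)


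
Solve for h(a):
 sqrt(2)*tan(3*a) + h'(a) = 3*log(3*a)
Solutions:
 h(a) = C1 + 3*a*log(a) - 3*a + 3*a*log(3) + sqrt(2)*log(cos(3*a))/3


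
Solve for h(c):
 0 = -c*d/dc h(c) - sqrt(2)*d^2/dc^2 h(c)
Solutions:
 h(c) = C1 + C2*erf(2^(1/4)*c/2)


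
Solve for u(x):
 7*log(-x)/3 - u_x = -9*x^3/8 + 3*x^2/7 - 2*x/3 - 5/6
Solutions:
 u(x) = C1 + 9*x^4/32 - x^3/7 + x^2/3 + 7*x*log(-x)/3 - 3*x/2


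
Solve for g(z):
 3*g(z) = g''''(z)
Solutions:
 g(z) = C1*exp(-3^(1/4)*z) + C2*exp(3^(1/4)*z) + C3*sin(3^(1/4)*z) + C4*cos(3^(1/4)*z)


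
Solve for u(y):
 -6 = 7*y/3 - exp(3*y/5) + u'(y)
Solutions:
 u(y) = C1 - 7*y^2/6 - 6*y + 5*exp(3*y/5)/3


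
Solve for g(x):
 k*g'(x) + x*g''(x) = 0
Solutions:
 g(x) = C1 + x^(1 - re(k))*(C2*sin(log(x)*Abs(im(k))) + C3*cos(log(x)*im(k)))


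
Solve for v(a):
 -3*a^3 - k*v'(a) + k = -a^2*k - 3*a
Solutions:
 v(a) = C1 - 3*a^4/(4*k) + a^3/3 + 3*a^2/(2*k) + a


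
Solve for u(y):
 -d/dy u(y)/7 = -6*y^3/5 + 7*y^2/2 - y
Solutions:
 u(y) = C1 + 21*y^4/10 - 49*y^3/6 + 7*y^2/2


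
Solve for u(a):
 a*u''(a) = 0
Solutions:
 u(a) = C1 + C2*a


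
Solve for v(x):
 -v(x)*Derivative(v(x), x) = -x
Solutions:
 v(x) = -sqrt(C1 + x^2)
 v(x) = sqrt(C1 + x^2)


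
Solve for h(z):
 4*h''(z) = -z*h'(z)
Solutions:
 h(z) = C1 + C2*erf(sqrt(2)*z/4)


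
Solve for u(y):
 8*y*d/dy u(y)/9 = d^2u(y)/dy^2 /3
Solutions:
 u(y) = C1 + C2*erfi(2*sqrt(3)*y/3)


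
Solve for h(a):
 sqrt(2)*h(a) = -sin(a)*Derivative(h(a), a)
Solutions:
 h(a) = C1*(cos(a) + 1)^(sqrt(2)/2)/(cos(a) - 1)^(sqrt(2)/2)


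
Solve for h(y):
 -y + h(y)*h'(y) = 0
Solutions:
 h(y) = -sqrt(C1 + y^2)
 h(y) = sqrt(C1 + y^2)


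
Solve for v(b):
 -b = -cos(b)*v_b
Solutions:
 v(b) = C1 + Integral(b/cos(b), b)


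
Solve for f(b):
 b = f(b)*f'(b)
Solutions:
 f(b) = -sqrt(C1 + b^2)
 f(b) = sqrt(C1 + b^2)


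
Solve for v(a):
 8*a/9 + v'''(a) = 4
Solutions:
 v(a) = C1 + C2*a + C3*a^2 - a^4/27 + 2*a^3/3


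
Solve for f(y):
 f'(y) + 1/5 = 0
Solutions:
 f(y) = C1 - y/5


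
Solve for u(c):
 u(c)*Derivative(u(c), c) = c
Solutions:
 u(c) = -sqrt(C1 + c^2)
 u(c) = sqrt(C1 + c^2)


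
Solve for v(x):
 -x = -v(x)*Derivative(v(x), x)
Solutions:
 v(x) = -sqrt(C1 + x^2)
 v(x) = sqrt(C1 + x^2)


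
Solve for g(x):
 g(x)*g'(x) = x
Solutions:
 g(x) = -sqrt(C1 + x^2)
 g(x) = sqrt(C1 + x^2)


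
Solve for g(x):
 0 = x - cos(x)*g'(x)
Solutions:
 g(x) = C1 + Integral(x/cos(x), x)


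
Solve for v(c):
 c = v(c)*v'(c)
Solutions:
 v(c) = -sqrt(C1 + c^2)
 v(c) = sqrt(C1 + c^2)


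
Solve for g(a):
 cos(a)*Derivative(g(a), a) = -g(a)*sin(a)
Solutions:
 g(a) = C1*cos(a)


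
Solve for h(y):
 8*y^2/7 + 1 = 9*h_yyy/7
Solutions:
 h(y) = C1 + C2*y + C3*y^2 + 2*y^5/135 + 7*y^3/54


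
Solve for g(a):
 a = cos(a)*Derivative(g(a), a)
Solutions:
 g(a) = C1 + Integral(a/cos(a), a)


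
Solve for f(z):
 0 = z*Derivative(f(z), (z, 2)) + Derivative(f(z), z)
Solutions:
 f(z) = C1 + C2*log(z)


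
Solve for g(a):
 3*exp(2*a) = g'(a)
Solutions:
 g(a) = C1 + 3*exp(2*a)/2


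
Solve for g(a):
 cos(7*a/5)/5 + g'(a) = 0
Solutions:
 g(a) = C1 - sin(7*a/5)/7


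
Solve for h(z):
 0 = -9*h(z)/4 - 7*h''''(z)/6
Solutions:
 h(z) = (C1*sin(2^(1/4)*21^(3/4)*z/14) + C2*cos(2^(1/4)*21^(3/4)*z/14))*exp(-2^(1/4)*21^(3/4)*z/14) + (C3*sin(2^(1/4)*21^(3/4)*z/14) + C4*cos(2^(1/4)*21^(3/4)*z/14))*exp(2^(1/4)*21^(3/4)*z/14)


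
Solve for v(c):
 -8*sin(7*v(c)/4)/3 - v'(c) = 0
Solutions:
 8*c/3 + 2*log(cos(7*v(c)/4) - 1)/7 - 2*log(cos(7*v(c)/4) + 1)/7 = C1


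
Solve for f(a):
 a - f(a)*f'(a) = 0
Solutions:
 f(a) = -sqrt(C1 + a^2)
 f(a) = sqrt(C1 + a^2)


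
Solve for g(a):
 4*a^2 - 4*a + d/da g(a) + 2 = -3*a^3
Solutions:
 g(a) = C1 - 3*a^4/4 - 4*a^3/3 + 2*a^2 - 2*a


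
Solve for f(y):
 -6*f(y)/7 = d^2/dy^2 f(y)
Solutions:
 f(y) = C1*sin(sqrt(42)*y/7) + C2*cos(sqrt(42)*y/7)


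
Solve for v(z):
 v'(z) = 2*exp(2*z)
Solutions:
 v(z) = C1 + exp(2*z)


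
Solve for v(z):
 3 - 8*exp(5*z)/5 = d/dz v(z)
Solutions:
 v(z) = C1 + 3*z - 8*exp(5*z)/25


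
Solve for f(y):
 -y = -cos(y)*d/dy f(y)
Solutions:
 f(y) = C1 + Integral(y/cos(y), y)


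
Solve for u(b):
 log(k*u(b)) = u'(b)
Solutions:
 li(k*u(b))/k = C1 + b


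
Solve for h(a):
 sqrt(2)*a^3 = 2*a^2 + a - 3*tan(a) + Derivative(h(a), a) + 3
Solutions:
 h(a) = C1 + sqrt(2)*a^4/4 - 2*a^3/3 - a^2/2 - 3*a - 3*log(cos(a))


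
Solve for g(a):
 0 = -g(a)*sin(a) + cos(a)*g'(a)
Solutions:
 g(a) = C1/cos(a)


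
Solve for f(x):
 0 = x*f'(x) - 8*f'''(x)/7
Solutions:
 f(x) = C1 + Integral(C2*airyai(7^(1/3)*x/2) + C3*airybi(7^(1/3)*x/2), x)


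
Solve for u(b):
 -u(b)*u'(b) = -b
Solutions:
 u(b) = -sqrt(C1 + b^2)
 u(b) = sqrt(C1 + b^2)


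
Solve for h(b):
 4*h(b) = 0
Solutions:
 h(b) = 0


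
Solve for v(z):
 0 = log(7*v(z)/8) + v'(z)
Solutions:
 -Integral(1/(-log(_y) - log(7) + 3*log(2)), (_y, v(z))) = C1 - z


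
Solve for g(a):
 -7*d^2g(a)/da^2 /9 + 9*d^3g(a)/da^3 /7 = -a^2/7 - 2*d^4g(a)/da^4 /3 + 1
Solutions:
 g(a) = C1 + C2*a + C3*exp(a*(-81 + sqrt(14793))/84) + C4*exp(-a*(81 + sqrt(14793))/84) + 3*a^4/196 + 243*a^3/2401 + 3879*a^2/235298


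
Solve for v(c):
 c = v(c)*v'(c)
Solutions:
 v(c) = -sqrt(C1 + c^2)
 v(c) = sqrt(C1 + c^2)


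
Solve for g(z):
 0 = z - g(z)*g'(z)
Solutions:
 g(z) = -sqrt(C1 + z^2)
 g(z) = sqrt(C1 + z^2)


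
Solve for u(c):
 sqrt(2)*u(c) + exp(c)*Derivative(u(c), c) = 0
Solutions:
 u(c) = C1*exp(sqrt(2)*exp(-c))


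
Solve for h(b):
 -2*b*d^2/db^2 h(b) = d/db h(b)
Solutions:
 h(b) = C1 + C2*sqrt(b)


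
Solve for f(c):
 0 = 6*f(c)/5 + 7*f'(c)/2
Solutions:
 f(c) = C1*exp(-12*c/35)


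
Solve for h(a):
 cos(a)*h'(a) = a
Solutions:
 h(a) = C1 + Integral(a/cos(a), a)


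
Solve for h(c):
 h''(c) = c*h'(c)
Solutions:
 h(c) = C1 + C2*erfi(sqrt(2)*c/2)


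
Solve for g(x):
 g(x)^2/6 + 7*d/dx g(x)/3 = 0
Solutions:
 g(x) = 14/(C1 + x)


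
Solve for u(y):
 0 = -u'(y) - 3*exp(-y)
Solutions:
 u(y) = C1 + 3*exp(-y)


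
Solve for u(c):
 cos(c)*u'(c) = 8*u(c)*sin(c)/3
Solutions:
 u(c) = C1/cos(c)^(8/3)


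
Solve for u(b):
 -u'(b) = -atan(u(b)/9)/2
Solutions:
 Integral(1/atan(_y/9), (_y, u(b))) = C1 + b/2


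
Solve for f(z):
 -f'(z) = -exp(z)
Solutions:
 f(z) = C1 + exp(z)


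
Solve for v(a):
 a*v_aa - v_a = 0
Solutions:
 v(a) = C1 + C2*a^2


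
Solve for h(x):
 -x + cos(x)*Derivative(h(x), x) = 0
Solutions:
 h(x) = C1 + Integral(x/cos(x), x)


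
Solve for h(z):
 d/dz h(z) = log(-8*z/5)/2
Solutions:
 h(z) = C1 + z*log(-z)/2 + z*(-log(5) - 1 + 3*log(2))/2


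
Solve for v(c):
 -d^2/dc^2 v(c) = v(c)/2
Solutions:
 v(c) = C1*sin(sqrt(2)*c/2) + C2*cos(sqrt(2)*c/2)


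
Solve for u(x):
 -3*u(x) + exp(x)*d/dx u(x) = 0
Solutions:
 u(x) = C1*exp(-3*exp(-x))


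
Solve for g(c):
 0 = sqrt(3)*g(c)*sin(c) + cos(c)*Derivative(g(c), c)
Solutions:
 g(c) = C1*cos(c)^(sqrt(3))


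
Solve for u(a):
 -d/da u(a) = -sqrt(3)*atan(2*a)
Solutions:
 u(a) = C1 + sqrt(3)*(a*atan(2*a) - log(4*a^2 + 1)/4)


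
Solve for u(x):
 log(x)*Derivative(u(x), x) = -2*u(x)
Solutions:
 u(x) = C1*exp(-2*li(x))


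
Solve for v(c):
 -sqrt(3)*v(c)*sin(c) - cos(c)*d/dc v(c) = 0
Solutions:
 v(c) = C1*cos(c)^(sqrt(3))


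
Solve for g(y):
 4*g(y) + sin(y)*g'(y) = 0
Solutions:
 g(y) = C1*(cos(y)^2 + 2*cos(y) + 1)/(cos(y)^2 - 2*cos(y) + 1)


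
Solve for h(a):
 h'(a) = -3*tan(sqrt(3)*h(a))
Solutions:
 h(a) = sqrt(3)*(pi - asin(C1*exp(-3*sqrt(3)*a)))/3
 h(a) = sqrt(3)*asin(C1*exp(-3*sqrt(3)*a))/3


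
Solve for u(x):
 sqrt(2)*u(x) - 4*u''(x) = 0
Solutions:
 u(x) = C1*exp(-2^(1/4)*x/2) + C2*exp(2^(1/4)*x/2)


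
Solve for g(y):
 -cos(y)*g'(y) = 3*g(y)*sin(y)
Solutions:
 g(y) = C1*cos(y)^3


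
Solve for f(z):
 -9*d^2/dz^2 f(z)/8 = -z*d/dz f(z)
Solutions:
 f(z) = C1 + C2*erfi(2*z/3)


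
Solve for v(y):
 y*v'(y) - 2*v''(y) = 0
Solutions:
 v(y) = C1 + C2*erfi(y/2)


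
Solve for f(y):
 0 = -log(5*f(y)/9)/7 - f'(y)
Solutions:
 -7*Integral(1/(-log(_y) - log(5) + 2*log(3)), (_y, f(y))) = C1 - y


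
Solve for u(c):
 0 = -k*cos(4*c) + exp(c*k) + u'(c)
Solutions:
 u(c) = C1 + k*sin(4*c)/4 - exp(c*k)/k


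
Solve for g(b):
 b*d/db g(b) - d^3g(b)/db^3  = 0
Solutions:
 g(b) = C1 + Integral(C2*airyai(b) + C3*airybi(b), b)


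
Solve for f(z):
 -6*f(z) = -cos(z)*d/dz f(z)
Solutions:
 f(z) = C1*(sin(z)^3 + 3*sin(z)^2 + 3*sin(z) + 1)/(sin(z)^3 - 3*sin(z)^2 + 3*sin(z) - 1)


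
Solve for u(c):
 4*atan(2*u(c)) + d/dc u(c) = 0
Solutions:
 Integral(1/atan(2*_y), (_y, u(c))) = C1 - 4*c


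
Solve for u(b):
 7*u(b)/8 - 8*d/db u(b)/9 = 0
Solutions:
 u(b) = C1*exp(63*b/64)


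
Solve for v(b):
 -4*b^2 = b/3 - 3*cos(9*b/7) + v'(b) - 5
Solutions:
 v(b) = C1 - 4*b^3/3 - b^2/6 + 5*b + 7*sin(9*b/7)/3


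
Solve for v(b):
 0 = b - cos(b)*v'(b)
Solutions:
 v(b) = C1 + Integral(b/cos(b), b)


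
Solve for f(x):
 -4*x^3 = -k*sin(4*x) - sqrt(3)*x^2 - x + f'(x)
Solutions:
 f(x) = C1 - k*cos(4*x)/4 - x^4 + sqrt(3)*x^3/3 + x^2/2


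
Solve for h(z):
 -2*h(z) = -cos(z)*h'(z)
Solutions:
 h(z) = C1*(sin(z) + 1)/(sin(z) - 1)


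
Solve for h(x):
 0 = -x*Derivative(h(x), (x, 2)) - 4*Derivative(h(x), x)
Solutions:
 h(x) = C1 + C2/x^3


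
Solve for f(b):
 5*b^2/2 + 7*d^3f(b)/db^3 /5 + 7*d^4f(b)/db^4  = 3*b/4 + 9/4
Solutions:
 f(b) = C1 + C2*b + C3*b^2 + C4*exp(-b/5) - 5*b^5/168 + 515*b^4/672 - 1265*b^3/84


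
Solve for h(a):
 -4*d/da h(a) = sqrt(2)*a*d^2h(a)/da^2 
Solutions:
 h(a) = C1 + C2*a^(1 - 2*sqrt(2))


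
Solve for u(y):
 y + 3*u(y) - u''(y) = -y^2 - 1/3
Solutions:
 u(y) = C1*exp(-sqrt(3)*y) + C2*exp(sqrt(3)*y) - y^2/3 - y/3 - 1/3


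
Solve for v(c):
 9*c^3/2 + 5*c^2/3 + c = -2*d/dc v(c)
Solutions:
 v(c) = C1 - 9*c^4/16 - 5*c^3/18 - c^2/4


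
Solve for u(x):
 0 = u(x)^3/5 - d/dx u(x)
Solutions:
 u(x) = -sqrt(10)*sqrt(-1/(C1 + x))/2
 u(x) = sqrt(10)*sqrt(-1/(C1 + x))/2


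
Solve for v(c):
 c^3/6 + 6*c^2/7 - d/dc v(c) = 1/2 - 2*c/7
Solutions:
 v(c) = C1 + c^4/24 + 2*c^3/7 + c^2/7 - c/2


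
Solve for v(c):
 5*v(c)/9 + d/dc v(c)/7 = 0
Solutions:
 v(c) = C1*exp(-35*c/9)


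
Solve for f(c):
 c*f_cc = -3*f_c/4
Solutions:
 f(c) = C1 + C2*c^(1/4)


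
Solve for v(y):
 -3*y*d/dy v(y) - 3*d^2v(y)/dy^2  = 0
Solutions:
 v(y) = C1 + C2*erf(sqrt(2)*y/2)


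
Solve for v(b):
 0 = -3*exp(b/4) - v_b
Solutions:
 v(b) = C1 - 12*exp(b/4)


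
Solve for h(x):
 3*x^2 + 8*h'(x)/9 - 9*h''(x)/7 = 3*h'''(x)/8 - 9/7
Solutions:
 h(x) = C1 + C2*exp(4*x*(-27 + sqrt(1317))/63) + C3*exp(-4*x*(27 + sqrt(1317))/63) - 9*x^3/8 - 2187*x^2/448 - 57753*x/3136


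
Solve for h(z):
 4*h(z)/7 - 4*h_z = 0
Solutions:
 h(z) = C1*exp(z/7)


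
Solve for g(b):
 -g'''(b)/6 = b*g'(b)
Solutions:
 g(b) = C1 + Integral(C2*airyai(-6^(1/3)*b) + C3*airybi(-6^(1/3)*b), b)


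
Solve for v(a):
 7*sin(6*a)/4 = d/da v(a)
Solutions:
 v(a) = C1 - 7*cos(6*a)/24


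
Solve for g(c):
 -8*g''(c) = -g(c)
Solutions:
 g(c) = C1*exp(-sqrt(2)*c/4) + C2*exp(sqrt(2)*c/4)


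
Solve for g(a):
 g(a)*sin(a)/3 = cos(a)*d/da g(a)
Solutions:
 g(a) = C1/cos(a)^(1/3)


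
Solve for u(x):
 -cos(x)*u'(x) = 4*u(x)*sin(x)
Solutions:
 u(x) = C1*cos(x)^4


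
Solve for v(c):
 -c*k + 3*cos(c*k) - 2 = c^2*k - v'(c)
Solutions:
 v(c) = C1 + c^3*k/3 + c^2*k/2 + 2*c - 3*sin(c*k)/k


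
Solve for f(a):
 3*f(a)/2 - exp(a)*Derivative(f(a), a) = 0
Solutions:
 f(a) = C1*exp(-3*exp(-a)/2)


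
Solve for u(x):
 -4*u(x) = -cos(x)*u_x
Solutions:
 u(x) = C1*(sin(x)^2 + 2*sin(x) + 1)/(sin(x)^2 - 2*sin(x) + 1)


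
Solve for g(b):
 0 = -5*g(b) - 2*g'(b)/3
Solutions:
 g(b) = C1*exp(-15*b/2)
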